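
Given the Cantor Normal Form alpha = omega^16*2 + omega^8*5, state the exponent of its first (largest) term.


CNF: omega^16*2 + omega^8*5
The leading term is omega^16*2, which has exponent 16.

16


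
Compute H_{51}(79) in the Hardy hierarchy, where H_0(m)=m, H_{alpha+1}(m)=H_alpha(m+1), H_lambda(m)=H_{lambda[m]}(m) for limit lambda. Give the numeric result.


H_51(79):
For finite ordinals k, H_k(n) = n + k (each successor step adds 1).
H_51(79) = 79 + 51 = 130

130


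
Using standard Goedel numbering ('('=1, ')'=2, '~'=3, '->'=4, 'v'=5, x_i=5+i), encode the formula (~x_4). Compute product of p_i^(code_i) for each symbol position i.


Formula: (~x_4)
Symbol codes: [1, 3, 9, 2]
Primes: [2, 3, 5, 7]
p_1^1 = 2^1 = 2
p_2^3 = 3^3 = 27
p_3^9 = 5^9 = 1953125
p_4^2 = 7^2 = 49
Product = 5167968750

5167968750


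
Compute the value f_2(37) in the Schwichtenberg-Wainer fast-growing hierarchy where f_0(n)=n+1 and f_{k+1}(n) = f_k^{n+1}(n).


f_2(37) = f_1^38(37)
f_1(m) = 2m + 1.
Iterating: f_1^k(n) = 2^k*(n+1) - 1.
f_2(37) = 2^38*(37+1) - 1 = 274877906944*38 - 1 = 10445360463871

10445360463871


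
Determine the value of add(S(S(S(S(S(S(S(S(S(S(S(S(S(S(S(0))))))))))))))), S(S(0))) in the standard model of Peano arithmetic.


add(S^15(0), S^2(0)):
S^15(0) = 15
S^2(0) = 2
15 + 2 = 17

17


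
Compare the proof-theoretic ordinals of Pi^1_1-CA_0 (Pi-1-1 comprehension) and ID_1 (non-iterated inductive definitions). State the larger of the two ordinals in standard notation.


Proof-theoretic ordinal of Pi^1_1-CA_0 (Pi-1-1 comprehension): psi_0(Omega_omega)
Proof-theoretic ordinal of ID_1 (non-iterated inductive definitions): psi_0(epsilon_{Omega+1})
Comparing: psi_0(epsilon_{Omega+1}) < psi_0(Omega_omega).
The larger ordinal is psi_0(Omega_omega) (from Pi^1_1-CA_0 (Pi-1-1 comprehension)).

psi_0(Omega_omega)


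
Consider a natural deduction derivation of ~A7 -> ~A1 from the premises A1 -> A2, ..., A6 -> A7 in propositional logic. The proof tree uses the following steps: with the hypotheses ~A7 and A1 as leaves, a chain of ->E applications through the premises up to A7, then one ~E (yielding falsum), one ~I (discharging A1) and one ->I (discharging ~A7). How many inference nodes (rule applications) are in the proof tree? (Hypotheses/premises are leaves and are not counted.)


From hypothesis A1, 6 ->E steps along the 6 premises yield A7.
~E with hypothesis ~A7 gives falsum (1 node); ~I discharging A1 gives ~A1 (1 node); ->I discharging ~A7 gives the goal (1 node).
Total = 6 + 3 = 9 inference nodes.

9


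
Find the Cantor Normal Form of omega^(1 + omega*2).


omega^(1 + omega*2):
In ordinal addition a term is absorbed by a following term of strictly larger exponent: 0 < 1, so 1 + omega*2 = omega*2.
omega raised to a CNF ordinal is a single CNF term: Result = omega^(omega*2)

omega^(omega*2)


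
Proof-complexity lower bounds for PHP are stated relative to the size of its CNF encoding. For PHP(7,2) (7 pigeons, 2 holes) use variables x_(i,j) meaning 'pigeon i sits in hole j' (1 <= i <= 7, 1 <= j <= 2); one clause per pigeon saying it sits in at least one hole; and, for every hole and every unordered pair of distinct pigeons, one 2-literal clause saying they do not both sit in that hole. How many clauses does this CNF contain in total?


PHP(7,2): 7 pigeons, 2 holes, 7*2 = 14 variables.
- pigeon clauses: one per pigeon -> 7 clauses
- hole clauses: 2 holes * C(7,2) = 2 * 21 -> 42 clauses
Total clauses = 7 + 42 = 49

49


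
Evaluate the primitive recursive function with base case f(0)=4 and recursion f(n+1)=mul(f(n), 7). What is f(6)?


f(0) = 4
f(1) = mul(f(0), 7) = mul(4, 7) = 28
f(2) = mul(f(1), 7) = mul(28, 7) = 196
f(3) = mul(f(2), 7) = mul(196, 7) = 1372
f(4) = mul(f(3), 7) = mul(1372, 7) = 9604
f(5) = mul(f(4), 7) = mul(9604, 7) = 67228
f(6) = mul(f(5), 7) = mul(67228, 7) = 470596


470596


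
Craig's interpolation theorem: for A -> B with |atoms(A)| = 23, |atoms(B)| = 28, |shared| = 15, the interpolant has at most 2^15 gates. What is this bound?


Shared atoms = 15
Craig interpolant size bound = 2^15
= 32768

32768


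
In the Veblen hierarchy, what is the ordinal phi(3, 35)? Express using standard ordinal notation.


phi(3, 35):
phi(3, beta) = eta_beta (the beta-th eta number, fixed point of zeta).
phi(3, 35) = eta_35

eta_35


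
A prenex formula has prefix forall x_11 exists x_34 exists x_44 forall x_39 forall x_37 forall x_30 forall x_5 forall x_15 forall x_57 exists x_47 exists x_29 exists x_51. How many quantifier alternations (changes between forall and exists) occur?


Walk the prefix and count type changes:
  position 1: forall -> exists <-- alternation
  position 2: exists -> exists
  position 3: exists -> forall <-- alternation
  position 4: forall -> forall
  position 5: forall -> forall
  position 6: forall -> forall
  position 7: forall -> forall
  position 8: forall -> forall
  position 9: forall -> exists <-- alternation
  position 10: exists -> exists
  position 11: exists -> exists
Total alternations = 3

3


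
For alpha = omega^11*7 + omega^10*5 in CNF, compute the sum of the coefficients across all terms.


CNF: omega^11*7 + omega^10*5
Coefficients: 7 + 5 = 12

12


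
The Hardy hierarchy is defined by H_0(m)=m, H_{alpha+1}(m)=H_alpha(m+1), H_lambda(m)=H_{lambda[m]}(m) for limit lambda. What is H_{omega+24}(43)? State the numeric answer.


H_{omega+24}(43):
Unwind the 24 successor steps: H_{omega+24}(43) = H_omega(43+24) = H_omega(67).
H_omega(m) = H_m(m) = m + m = 2m.
Result = 2 * 67 = 134

134


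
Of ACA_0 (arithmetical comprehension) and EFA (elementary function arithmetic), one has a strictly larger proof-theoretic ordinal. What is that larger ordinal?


Proof-theoretic ordinal of ACA_0 (arithmetical comprehension): epsilon_0
Proof-theoretic ordinal of EFA (elementary function arithmetic): omega^3
Comparing: omega^3 < epsilon_0.
The larger ordinal is epsilon_0 (from ACA_0 (arithmetical comprehension)).

epsilon_0


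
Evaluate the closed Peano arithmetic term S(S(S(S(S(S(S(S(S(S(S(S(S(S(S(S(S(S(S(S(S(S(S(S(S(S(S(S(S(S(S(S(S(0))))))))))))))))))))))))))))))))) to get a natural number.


Counting successors applied to 0:
33 applications of S to 0 = 33

33


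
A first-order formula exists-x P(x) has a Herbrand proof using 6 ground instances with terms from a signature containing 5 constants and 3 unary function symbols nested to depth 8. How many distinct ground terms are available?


Herbrand terms by depth:
Depth 0: 5 constants
Depth 1: 15 new terms (running total: 20)
Depth 2: 45 new terms (running total: 65)
Depth 3: 135 new terms (running total: 200)
Depth 4: 405 new terms (running total: 605)
Depth 5: 1215 new terms (running total: 1820)
Depth 6: 3645 new terms (running total: 5465)
Depth 7: 10935 new terms (running total: 16400)
Depth 8: 32805 new terms (running total: 49205)
Total distinct ground terms = 49205

49205


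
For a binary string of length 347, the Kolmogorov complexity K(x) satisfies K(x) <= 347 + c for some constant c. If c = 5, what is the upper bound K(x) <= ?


K(x) <= |x| + c = 347 + 5 = 352

352


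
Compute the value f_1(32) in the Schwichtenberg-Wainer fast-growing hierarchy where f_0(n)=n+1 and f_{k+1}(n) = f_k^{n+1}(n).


f_1(32) = f_0^33(32)
f_0 adds 1 each time, applied 33 times.
f_1(32) = 32 + 33 = 65

65


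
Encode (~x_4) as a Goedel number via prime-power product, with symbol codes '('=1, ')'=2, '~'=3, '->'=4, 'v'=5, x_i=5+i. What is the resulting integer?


Formula: (~x_4)
Symbol codes: [1, 3, 9, 2]
Primes: [2, 3, 5, 7]
p_1^1 = 2^1 = 2
p_2^3 = 3^3 = 27
p_3^9 = 5^9 = 1953125
p_4^2 = 7^2 = 49
Product = 5167968750

5167968750


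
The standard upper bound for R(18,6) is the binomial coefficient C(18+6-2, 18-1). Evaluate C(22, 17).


R(18,6) <= C(18+6-2, 18-1) = C(22, 17)
C(22, 17) = 22! / (17! * 5!)
= 26334

26334


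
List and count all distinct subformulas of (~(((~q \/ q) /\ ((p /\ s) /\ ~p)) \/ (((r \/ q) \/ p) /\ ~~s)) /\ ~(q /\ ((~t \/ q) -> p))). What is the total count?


Formula: (~(((~q \/ q) /\ ((p /\ s) /\ ~p)) \/ (((r \/ q) \/ p) /\ ~~s)) /\ ~(q /\ ((~t \/ q) -> p)))
Subformulas found:
  1. r
  2. q
  3. s
  4. t
  5. p
  6. ~t
  7. ~p
  8. ~s
  9. ~q
  10. ~~s
  11. (p /\ s)
  12. (r \/ q)
  13. (~q \/ q)
  14. (~t \/ q)
  15. ((r \/ q) \/ p)
  16. ((p /\ s) /\ ~p)
  17. ((~t \/ q) -> p)
  18. (q /\ ((~t \/ q) -> p))
  19. (((r \/ q) \/ p) /\ ~~s)
  20. ~(q /\ ((~t \/ q) -> p))
  21. ((~q \/ q) /\ ((p /\ s) /\ ~p))
  22. (((~q \/ q) /\ ((p /\ s) /\ ~p)) \/ (((r \/ q) \/ p) /\ ~~s))
  23. ~(((~q \/ q) /\ ((p /\ s) /\ ~p)) \/ (((r \/ q) \/ p) /\ ~~s))
  24. (~(((~q \/ q) /\ ((p /\ s) /\ ~p)) \/ (((r \/ q) \/ p) /\ ~~s)) /\ ~(q /\ ((~t \/ q) -> p)))
Total distinct subformulas = 24

24


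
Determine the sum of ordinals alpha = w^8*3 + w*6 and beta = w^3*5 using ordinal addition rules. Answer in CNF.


Ordinal addition (w^8*3 + w*6) + w^3*5:
alpha's leading term has exponent 8 > beta's exponent 3, so it survives.
alpha's tail term has exponent 1 < beta's exponent 3, so it is absorbed by beta.
In ordinal addition, any term followed by a strictly larger-exponent term is absorbed.
Result = w^8*3 + w^3*5

w^8*3 + w^3*5


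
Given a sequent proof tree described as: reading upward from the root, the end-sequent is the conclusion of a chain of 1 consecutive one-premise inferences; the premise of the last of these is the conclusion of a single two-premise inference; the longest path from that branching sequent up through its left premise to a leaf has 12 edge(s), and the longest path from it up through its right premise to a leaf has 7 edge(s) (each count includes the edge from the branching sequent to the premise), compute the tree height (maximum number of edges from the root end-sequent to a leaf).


Longest path through the left premise: 12 edges (measured from the branching sequent)
Longest path through the right premise: 7 edges
Height of the subtree rooted at the branching sequent: max(12, 7) = 12
The branching sequent sits 1 edges above the root (the chain of one-premise inferences), so height = 12 + 1 = 13

13


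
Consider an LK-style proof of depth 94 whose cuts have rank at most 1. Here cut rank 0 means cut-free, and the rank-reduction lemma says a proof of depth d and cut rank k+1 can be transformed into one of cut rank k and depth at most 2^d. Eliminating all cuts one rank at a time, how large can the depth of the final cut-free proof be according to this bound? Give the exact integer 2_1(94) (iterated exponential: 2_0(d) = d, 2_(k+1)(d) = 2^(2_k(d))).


Each rank reduction sends depth d to at most 2^d; cut rank r needs r reductions.
2_0(94) = 94
2_1(94) = 2^94 = 19807040628566084398385987584
Cut-free depth bound = 19807040628566084398385987584

19807040628566084398385987584


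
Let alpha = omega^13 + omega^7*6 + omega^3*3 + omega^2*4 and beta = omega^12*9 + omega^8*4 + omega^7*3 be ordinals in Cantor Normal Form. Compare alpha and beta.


Compare term by term from highest exponent:
alpha = omega^13 + omega^7*6 + omega^3*3 + omega^2*4
beta = omega^12*9 + omega^8*4 + omega^7*3
Term 1: alpha has omega^13*1, beta has omega^12*9
Term 2: alpha has omega^7*6, beta has omega^8*4
Term 3: alpha has omega^3*3, beta has omega^7*3
Term 4: alpha has omega^2*4, beta has omega^0*0
Result: alpha > beta

alpha > beta


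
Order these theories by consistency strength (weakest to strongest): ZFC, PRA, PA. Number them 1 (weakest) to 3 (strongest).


Ordering by consistency strength:
1. PRA
2. PA
3. ZFC


ZFC=3, PRA=1, PA=2


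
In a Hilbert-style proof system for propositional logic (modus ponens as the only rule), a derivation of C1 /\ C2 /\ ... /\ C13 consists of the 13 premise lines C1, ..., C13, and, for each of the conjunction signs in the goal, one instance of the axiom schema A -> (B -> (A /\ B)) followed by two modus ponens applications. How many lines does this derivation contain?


Conjoining 13 premises:
- 13 premise lines
- the goal has 12 conjunction signs; each costs 1 axiom instance + 2 MP = 3 lines: 3 * 12 = 36
Total = 13 + 36 = 49 lines.

49


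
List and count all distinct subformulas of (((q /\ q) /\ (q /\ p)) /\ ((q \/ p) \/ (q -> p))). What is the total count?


Formula: (((q /\ q) /\ (q /\ p)) /\ ((q \/ p) \/ (q -> p)))
Subformulas found:
  1. q
  2. p
  3. (q /\ p)
  4. (q \/ p)
  5. (q /\ q)
  6. (q -> p)
  7. ((q \/ p) \/ (q -> p))
  8. ((q /\ q) /\ (q /\ p))
  9. (((q /\ q) /\ (q /\ p)) /\ ((q \/ p) \/ (q -> p)))
Total distinct subformulas = 9

9


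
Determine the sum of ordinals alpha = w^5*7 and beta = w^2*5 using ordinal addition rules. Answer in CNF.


Ordinal addition w^5*7 + w^2*5:
Leading exponent of alpha (5) > leading exponent of beta (2).
Since alpha's term has higher exponent than beta's leading term,
the sum is simply alpha followed by beta.
Result = w^5*7 + w^2*5

w^5*7 + w^2*5


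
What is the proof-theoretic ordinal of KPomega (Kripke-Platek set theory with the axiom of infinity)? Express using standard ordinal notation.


The proof-theoretic ordinal of KPomega (Kripke-Platek set theory with the axiom of infinity) is a standard result in ordinal analysis.
This ordinal is the supremum of order types of primitive recursive well-orderings
that the theory can prove to be well-ordered.
For KPomega (Kripke-Platek set theory with the axiom of infinity), the proof-theoretic ordinal is psi_0(epsilon_{Omega+1}).

psi_0(epsilon_{Omega+1})


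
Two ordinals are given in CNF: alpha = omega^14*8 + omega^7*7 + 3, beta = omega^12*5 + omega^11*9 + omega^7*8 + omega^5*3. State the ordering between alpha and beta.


Compare term by term from highest exponent:
alpha = omega^14*8 + omega^7*7 + 3
beta = omega^12*5 + omega^11*9 + omega^7*8 + omega^5*3
Term 1: alpha has omega^14*8, beta has omega^12*5
Term 2: alpha has omega^7*7, beta has omega^11*9
Term 3: alpha has omega^0*3, beta has omega^7*8
Term 4: alpha has omega^0*0, beta has omega^5*3
Result: alpha > beta

alpha > beta


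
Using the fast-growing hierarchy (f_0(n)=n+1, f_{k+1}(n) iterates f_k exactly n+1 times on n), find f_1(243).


f_1(243) = f_0^244(243)
f_0 adds 1 each time, applied 244 times.
f_1(243) = 243 + 244 = 487

487


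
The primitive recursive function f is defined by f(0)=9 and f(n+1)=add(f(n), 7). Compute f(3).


f(0) = 9
f(1) = add(f(0), 7) = add(9, 7) = 16
f(2) = add(f(1), 7) = add(16, 7) = 23
f(3) = add(f(2), 7) = add(23, 7) = 30


30


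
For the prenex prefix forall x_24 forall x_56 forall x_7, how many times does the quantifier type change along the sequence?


Walk the prefix and count type changes:
  position 1: forall -> forall
  position 2: forall -> forall
Total alternations = 0

0


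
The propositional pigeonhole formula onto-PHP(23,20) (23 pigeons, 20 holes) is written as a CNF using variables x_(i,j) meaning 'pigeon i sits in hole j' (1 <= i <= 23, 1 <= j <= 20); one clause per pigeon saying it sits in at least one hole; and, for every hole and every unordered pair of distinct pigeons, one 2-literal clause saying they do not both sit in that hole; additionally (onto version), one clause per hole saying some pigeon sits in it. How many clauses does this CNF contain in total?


onto-PHP(23,20): 23 pigeons, 20 holes, 23*20 = 460 variables.
- pigeon clauses: one per pigeon -> 23 clauses
- hole clauses: 20 holes * C(23,2) = 20 * 253 -> 5060 clauses
- onto clauses: one per hole -> 20 clauses
Total clauses = 23 + 5060 + 20 = 5103

5103


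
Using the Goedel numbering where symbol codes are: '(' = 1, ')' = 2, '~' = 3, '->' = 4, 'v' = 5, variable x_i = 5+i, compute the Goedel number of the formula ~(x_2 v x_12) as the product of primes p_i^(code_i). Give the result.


Formula: ~(x_2 v x_12)
Symbol codes: [3, 1, 7, 5, 17, 2]
Primes: [2, 3, 5, 7, 11, 13]
p_1^3 = 2^3 = 8
p_2^1 = 3^1 = 3
p_3^7 = 5^7 = 78125
p_4^5 = 7^5 = 16807
p_5^17 = 11^17 = 505447028499293771
p_6^2 = 13^2 = 169
Product = 2691868400906080385914299375000

2691868400906080385914299375000


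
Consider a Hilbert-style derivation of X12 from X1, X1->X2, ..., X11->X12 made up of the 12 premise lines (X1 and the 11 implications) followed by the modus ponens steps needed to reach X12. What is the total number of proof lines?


We have 12 premise lines: X1 and 11 implications.
Each implication is detached once by MP, giving 11 MP lines.
12 premise lines + 11 MP lines = 23 total lines.

23


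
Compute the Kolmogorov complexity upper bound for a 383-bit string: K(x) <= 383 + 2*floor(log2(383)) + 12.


floor(log2(383)) = 8
2 * 8 = 16
K(x) <= 383 + 16 + 12 = 411

411


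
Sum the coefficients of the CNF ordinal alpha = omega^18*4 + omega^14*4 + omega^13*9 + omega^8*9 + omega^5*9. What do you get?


CNF: omega^18*4 + omega^14*4 + omega^13*9 + omega^8*9 + omega^5*9
Coefficients: 4 + 4 + 9 + 9 + 9 = 35

35


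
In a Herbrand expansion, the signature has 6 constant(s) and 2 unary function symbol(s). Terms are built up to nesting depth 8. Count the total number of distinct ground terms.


Herbrand terms by depth:
Depth 0: 6 constants
Depth 1: 12 new terms (running total: 18)
Depth 2: 24 new terms (running total: 42)
Depth 3: 48 new terms (running total: 90)
Depth 4: 96 new terms (running total: 186)
Depth 5: 192 new terms (running total: 378)
Depth 6: 384 new terms (running total: 762)
Depth 7: 768 new terms (running total: 1530)
Depth 8: 1536 new terms (running total: 3066)
Total distinct ground terms = 3066

3066


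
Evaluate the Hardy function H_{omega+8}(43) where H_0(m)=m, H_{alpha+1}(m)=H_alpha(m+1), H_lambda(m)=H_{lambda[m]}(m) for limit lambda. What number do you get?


H_{omega+8}(43):
Unwind the 8 successor steps: H_{omega+8}(43) = H_omega(43+8) = H_omega(51).
H_omega(m) = H_m(m) = m + m = 2m.
Result = 2 * 51 = 102

102


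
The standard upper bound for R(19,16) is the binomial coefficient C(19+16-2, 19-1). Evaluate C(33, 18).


R(19,16) <= C(19+16-2, 19-1) = C(33, 18)
C(33, 18) = 33! / (18! * 15!)
= 1037158320

1037158320


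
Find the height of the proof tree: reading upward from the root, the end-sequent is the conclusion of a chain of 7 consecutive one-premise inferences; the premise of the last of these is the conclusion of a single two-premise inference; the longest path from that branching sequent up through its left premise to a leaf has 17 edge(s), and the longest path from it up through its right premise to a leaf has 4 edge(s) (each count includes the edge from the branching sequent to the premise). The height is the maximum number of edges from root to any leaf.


Longest path through the left premise: 17 edges (measured from the branching sequent)
Longest path through the right premise: 4 edges
Height of the subtree rooted at the branching sequent: max(17, 4) = 17
The branching sequent sits 7 edges above the root (the chain of one-premise inferences), so height = 17 + 7 = 24

24


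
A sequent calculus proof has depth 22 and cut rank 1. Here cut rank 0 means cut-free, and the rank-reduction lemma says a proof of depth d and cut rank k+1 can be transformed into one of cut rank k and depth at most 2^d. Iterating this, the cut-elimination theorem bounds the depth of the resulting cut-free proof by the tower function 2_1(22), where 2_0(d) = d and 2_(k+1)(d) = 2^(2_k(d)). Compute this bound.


Each rank reduction sends depth d to at most 2^d; cut rank r needs r reductions.
2_0(22) = 22
2_1(22) = 2^22 = 4194304
Cut-free depth bound = 4194304

4194304


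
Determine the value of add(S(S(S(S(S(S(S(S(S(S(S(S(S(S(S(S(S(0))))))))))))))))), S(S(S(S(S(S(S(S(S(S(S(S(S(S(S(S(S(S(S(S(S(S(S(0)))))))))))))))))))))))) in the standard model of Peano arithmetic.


add(S^17(0), S^23(0)):
S^17(0) = 17
S^23(0) = 23
17 + 23 = 40

40


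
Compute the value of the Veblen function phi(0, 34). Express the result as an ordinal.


phi(0, 34):
phi(0, beta) = omega^beta by definition.
phi(0, 34) = omega^34

omega^34


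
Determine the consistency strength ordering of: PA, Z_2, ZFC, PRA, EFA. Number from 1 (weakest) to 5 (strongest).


Ordering by consistency strength:
1. EFA
2. PRA
3. PA
4. Z_2
5. ZFC


PA=3, Z_2=4, ZFC=5, PRA=2, EFA=1


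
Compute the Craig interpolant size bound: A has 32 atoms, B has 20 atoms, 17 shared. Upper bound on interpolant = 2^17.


Shared atoms = 17
Craig interpolant size bound = 2^17
= 131072

131072


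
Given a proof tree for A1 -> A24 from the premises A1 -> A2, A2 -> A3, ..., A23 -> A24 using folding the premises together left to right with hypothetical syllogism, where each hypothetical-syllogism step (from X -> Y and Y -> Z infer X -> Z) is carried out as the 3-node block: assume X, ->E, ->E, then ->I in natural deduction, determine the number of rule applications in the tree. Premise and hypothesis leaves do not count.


There are 23 premises in the chain. The first HS step combines premises 1 and 2; each further premise needs one more HS step.
So 23 premises require 23 - 1 = 22 hypothetical-syllogism steps.
Each HS step uses 3 inference nodes (->E, ->E, ->I).
22 * 3 = 66 total inference nodes.

66


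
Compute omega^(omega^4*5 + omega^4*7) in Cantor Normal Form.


omega^(omega^4*5 + omega^4*7):
Both terms of the exponent have the same exponent 4, so they merge: omega^4*5 + omega^4*7 = omega^4*(5+7) = omega^4*12.
omega raised to a CNF ordinal is a single CNF term: Result = omega^(omega^4*12)

omega^(omega^4*12)


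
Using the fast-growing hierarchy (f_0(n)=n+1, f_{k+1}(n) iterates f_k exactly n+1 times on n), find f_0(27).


f_0(27) = 27 + 1 = 28

28


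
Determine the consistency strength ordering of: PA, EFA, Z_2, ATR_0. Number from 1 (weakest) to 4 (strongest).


Ordering by consistency strength:
1. EFA
2. PA
3. ATR_0
4. Z_2


PA=2, EFA=1, Z_2=4, ATR_0=3


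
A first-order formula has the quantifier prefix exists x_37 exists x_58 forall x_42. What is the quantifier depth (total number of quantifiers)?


Quantifier prefix has 3 quantifier symbols.
Quantifier depth = 3

3


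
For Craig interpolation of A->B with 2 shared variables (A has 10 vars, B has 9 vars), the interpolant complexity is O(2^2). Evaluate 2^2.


Shared atoms = 2
Craig interpolant size bound = 2^2
= 4

4


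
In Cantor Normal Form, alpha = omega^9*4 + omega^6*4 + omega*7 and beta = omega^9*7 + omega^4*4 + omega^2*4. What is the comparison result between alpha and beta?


Compare term by term from highest exponent:
alpha = omega^9*4 + omega^6*4 + omega*7
beta = omega^9*7 + omega^4*4 + omega^2*4
Term 1: alpha has omega^9*4, beta has omega^9*7
Term 2: alpha has omega^6*4, beta has omega^4*4
Term 3: alpha has omega^1*7, beta has omega^2*4
Result: alpha < beta

alpha < beta


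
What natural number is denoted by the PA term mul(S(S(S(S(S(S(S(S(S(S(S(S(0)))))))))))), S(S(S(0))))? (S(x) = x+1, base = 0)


mul(S^12(0), S^3(0)):
S^12(0) = 12
S^3(0) = 3
12 * 3 = 36

36


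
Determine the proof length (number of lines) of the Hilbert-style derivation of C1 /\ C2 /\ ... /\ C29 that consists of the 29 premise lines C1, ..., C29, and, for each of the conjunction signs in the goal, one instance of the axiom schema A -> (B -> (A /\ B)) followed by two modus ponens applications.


Conjoining 29 premises:
- 29 premise lines
- the goal has 28 conjunction signs; each costs 1 axiom instance + 2 MP = 3 lines: 3 * 28 = 84
Total = 29 + 84 = 113 lines.

113


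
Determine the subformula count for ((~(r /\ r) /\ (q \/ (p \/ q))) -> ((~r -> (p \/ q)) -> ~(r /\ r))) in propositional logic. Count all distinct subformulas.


Formula: ((~(r /\ r) /\ (q \/ (p \/ q))) -> ((~r -> (p \/ q)) -> ~(r /\ r)))
Subformulas found:
  1. q
  2. r
  3. p
  4. ~r
  5. (r /\ r)
  6. (p \/ q)
  7. ~(r /\ r)
  8. (q \/ (p \/ q))
  9. (~r -> (p \/ q))
  10. (~(r /\ r) /\ (q \/ (p \/ q)))
  11. ((~r -> (p \/ q)) -> ~(r /\ r))
  12. ((~(r /\ r) /\ (q \/ (p \/ q))) -> ((~r -> (p \/ q)) -> ~(r /\ r)))
Total distinct subformulas = 12

12


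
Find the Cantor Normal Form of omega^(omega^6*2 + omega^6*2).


omega^(omega^6*2 + omega^6*2):
Both terms of the exponent have the same exponent 6, so they merge: omega^6*2 + omega^6*2 = omega^6*(2+2) = omega^6*4.
omega raised to a CNF ordinal is a single CNF term: Result = omega^(omega^6*4)

omega^(omega^6*4)


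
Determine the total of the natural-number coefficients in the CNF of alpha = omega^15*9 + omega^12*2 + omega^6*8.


CNF: omega^15*9 + omega^12*2 + omega^6*8
Coefficients: 9 + 2 + 8 = 19

19


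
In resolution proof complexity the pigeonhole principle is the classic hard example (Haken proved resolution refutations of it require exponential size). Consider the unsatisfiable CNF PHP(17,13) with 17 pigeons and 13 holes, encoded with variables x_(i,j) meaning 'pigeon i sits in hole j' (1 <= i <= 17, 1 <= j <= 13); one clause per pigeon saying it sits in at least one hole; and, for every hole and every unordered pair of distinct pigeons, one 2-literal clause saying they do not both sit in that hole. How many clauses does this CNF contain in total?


PHP(17,13): 17 pigeons, 13 holes, 17*13 = 221 variables.
- pigeon clauses: one per pigeon -> 17 clauses
- hole clauses: 13 holes * C(17,2) = 13 * 136 -> 1768 clauses
Total clauses = 17 + 1768 = 1785

1785


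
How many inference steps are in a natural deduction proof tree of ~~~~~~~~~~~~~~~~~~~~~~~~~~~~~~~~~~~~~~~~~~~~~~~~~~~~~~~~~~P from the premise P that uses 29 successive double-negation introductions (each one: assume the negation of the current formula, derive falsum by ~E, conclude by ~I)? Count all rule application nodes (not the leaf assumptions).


Each double-negation introduction (from C infer ~~C) uses 2 inference nodes: one ~E (C and ~C give falsum) and one ~I (discharge ~C).
29 double negations = 29 * 2 = 58 inference nodes.

58


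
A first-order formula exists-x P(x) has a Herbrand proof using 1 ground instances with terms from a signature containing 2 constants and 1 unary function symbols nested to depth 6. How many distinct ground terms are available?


Herbrand terms by depth:
Depth 0: 2 constants
Depth 1: 2 new terms (running total: 4)
Depth 2: 2 new terms (running total: 6)
Depth 3: 2 new terms (running total: 8)
Depth 4: 2 new terms (running total: 10)
Depth 5: 2 new terms (running total: 12)
Depth 6: 2 new terms (running total: 14)
Total distinct ground terms = 14

14


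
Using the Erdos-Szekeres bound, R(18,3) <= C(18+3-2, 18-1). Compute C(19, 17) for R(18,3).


R(18,3) <= C(18+3-2, 18-1) = C(19, 17)
C(19, 17) = 19! / (17! * 2!)
= 171

171


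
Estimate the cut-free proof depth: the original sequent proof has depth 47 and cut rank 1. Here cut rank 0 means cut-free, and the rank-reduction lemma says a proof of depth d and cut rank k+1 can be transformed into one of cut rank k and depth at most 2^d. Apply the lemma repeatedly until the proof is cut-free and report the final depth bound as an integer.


Each rank reduction sends depth d to at most 2^d; cut rank r needs r reductions.
2_0(47) = 47
2_1(47) = 2^47 = 140737488355328
Cut-free depth bound = 140737488355328

140737488355328


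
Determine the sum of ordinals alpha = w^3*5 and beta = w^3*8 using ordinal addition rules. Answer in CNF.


Ordinal addition w^3*5 + w^3*8:
Both terms have the same exponent 3.
w^e*c + w^e*d = w^e*(c+d).
Result = w^3*(5+8) = w^3*13

w^3*13


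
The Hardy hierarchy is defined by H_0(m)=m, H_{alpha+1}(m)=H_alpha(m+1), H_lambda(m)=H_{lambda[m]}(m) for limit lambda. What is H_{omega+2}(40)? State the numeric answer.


H_{omega+2}(40):
Unwind the 2 successor steps: H_{omega+2}(40) = H_omega(40+2) = H_omega(42).
H_omega(m) = H_m(m) = m + m = 2m.
Result = 2 * 42 = 84

84


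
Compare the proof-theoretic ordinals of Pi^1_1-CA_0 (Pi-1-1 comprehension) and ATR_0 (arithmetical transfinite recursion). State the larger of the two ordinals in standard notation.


Proof-theoretic ordinal of Pi^1_1-CA_0 (Pi-1-1 comprehension): psi_0(Omega_omega)
Proof-theoretic ordinal of ATR_0 (arithmetical transfinite recursion): Gamma_0
Comparing: Gamma_0 < psi_0(Omega_omega).
The larger ordinal is psi_0(Omega_omega) (from Pi^1_1-CA_0 (Pi-1-1 comprehension)).

psi_0(Omega_omega)


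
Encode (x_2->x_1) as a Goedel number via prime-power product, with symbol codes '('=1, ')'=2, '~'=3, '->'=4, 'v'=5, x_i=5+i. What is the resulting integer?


Formula: (x_2->x_1)
Symbol codes: [1, 7, 4, 6, 2]
Primes: [2, 3, 5, 7, 11]
p_1^1 = 2^1 = 2
p_2^7 = 3^7 = 2187
p_3^4 = 5^4 = 625
p_4^6 = 7^6 = 117649
p_5^2 = 11^2 = 121
Product = 38916377403750

38916377403750


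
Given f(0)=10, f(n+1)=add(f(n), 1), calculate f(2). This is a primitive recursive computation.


f(0) = 10
f(1) = add(f(0), 1) = add(10, 1) = 11
f(2) = add(f(1), 1) = add(11, 1) = 12


12


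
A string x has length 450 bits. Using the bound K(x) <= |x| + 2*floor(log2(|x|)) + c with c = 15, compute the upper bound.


floor(log2(450)) = 8
2 * 8 = 16
K(x) <= 450 + 16 + 15 = 481

481


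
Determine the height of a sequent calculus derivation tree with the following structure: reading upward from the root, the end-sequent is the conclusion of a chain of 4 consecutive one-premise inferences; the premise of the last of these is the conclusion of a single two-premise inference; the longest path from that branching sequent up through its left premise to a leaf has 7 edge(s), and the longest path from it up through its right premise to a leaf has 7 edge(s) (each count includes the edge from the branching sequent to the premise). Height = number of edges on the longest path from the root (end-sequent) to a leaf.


Longest path through the left premise: 7 edges (measured from the branching sequent)
Longest path through the right premise: 7 edges
Height of the subtree rooted at the branching sequent: max(7, 7) = 7
The branching sequent sits 4 edges above the root (the chain of one-premise inferences), so height = 7 + 4 = 11

11


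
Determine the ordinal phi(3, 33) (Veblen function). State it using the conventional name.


phi(3, 33):
phi(3, beta) = eta_beta (the beta-th eta number, fixed point of zeta).
phi(3, 33) = eta_33

eta_33


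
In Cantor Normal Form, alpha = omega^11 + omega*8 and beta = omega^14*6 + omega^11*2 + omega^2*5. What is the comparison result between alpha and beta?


Compare term by term from highest exponent:
alpha = omega^11 + omega*8
beta = omega^14*6 + omega^11*2 + omega^2*5
Term 1: alpha has omega^11*1, beta has omega^14*6
Term 2: alpha has omega^1*8, beta has omega^11*2
Term 3: alpha has omega^0*0, beta has omega^2*5
Result: alpha < beta

alpha < beta


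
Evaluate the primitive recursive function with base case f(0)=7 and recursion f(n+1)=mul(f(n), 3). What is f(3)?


f(0) = 7
f(1) = mul(f(0), 3) = mul(7, 3) = 21
f(2) = mul(f(1), 3) = mul(21, 3) = 63
f(3) = mul(f(2), 3) = mul(63, 3) = 189


189


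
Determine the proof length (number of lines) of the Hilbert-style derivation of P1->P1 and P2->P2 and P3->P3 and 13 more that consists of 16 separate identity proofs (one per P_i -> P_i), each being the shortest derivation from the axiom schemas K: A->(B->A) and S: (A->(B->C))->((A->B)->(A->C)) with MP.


The shortest proof of A->A from K and S in the Hilbert calculus has exactly 5 lines:
(1) K instance A->((A->A)->A), (2) S instance, (3) MP on 1,2, (4) K instance A->(A->A), (5) MP on 3,4.
For 16 independent identities: 16 * 5 = 80 lines total.

80


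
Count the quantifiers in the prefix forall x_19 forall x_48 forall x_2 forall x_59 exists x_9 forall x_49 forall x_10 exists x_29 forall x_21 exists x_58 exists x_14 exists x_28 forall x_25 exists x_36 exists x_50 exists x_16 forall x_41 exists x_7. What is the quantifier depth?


Quantifier prefix has 18 quantifier symbols.
Quantifier depth = 18

18


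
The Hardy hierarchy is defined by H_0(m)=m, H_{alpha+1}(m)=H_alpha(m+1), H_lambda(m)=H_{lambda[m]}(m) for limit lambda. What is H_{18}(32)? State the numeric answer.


H_18(32):
For finite ordinals k, H_k(n) = n + k (each successor step adds 1).
H_18(32) = 32 + 18 = 50

50


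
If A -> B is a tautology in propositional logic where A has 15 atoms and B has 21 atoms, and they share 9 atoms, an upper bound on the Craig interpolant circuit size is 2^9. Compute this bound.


Shared atoms = 9
Craig interpolant size bound = 2^9
= 512

512


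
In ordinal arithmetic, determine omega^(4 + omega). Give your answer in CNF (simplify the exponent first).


omega^(4 + omega):
In ordinal addition a term is absorbed by a following term of strictly larger exponent: 0 < 1, so 4 + omega = omega.
omega raised to a CNF ordinal is a single CNF term: Result = omega^omega

omega^omega


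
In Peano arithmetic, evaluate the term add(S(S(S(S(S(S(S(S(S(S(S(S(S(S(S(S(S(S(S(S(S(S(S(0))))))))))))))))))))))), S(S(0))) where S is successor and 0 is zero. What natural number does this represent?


add(S^23(0), S^2(0)):
S^23(0) = 23
S^2(0) = 2
23 + 2 = 25

25


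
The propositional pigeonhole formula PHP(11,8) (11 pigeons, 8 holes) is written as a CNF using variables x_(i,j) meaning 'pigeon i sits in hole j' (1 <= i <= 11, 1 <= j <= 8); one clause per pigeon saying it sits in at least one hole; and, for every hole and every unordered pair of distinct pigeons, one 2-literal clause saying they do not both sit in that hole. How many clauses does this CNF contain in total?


PHP(11,8): 11 pigeons, 8 holes, 11*8 = 88 variables.
- pigeon clauses: one per pigeon -> 11 clauses
- hole clauses: 8 holes * C(11,2) = 8 * 55 -> 440 clauses
Total clauses = 11 + 440 = 451

451


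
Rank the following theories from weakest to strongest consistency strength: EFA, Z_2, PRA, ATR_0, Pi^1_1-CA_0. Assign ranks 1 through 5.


Ordering by consistency strength:
1. EFA
2. PRA
3. ATR_0
4. Pi^1_1-CA_0
5. Z_2


EFA=1, Z_2=5, PRA=2, ATR_0=3, Pi^1_1-CA_0=4


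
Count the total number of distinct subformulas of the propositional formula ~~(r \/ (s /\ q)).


Formula: ~~(r \/ (s /\ q))
Subformulas found:
  1. q
  2. s
  3. r
  4. (s /\ q)
  5. (r \/ (s /\ q))
  6. ~(r \/ (s /\ q))
  7. ~~(r \/ (s /\ q))
Total distinct subformulas = 7

7


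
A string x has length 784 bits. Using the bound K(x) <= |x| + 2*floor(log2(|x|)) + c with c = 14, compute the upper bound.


floor(log2(784)) = 9
2 * 9 = 18
K(x) <= 784 + 18 + 14 = 816

816


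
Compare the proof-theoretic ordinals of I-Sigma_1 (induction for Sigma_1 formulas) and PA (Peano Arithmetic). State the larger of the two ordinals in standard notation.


Proof-theoretic ordinal of I-Sigma_1 (induction for Sigma_1 formulas): omega^omega
Proof-theoretic ordinal of PA (Peano Arithmetic): epsilon_0
Comparing: omega^omega < epsilon_0.
The larger ordinal is epsilon_0 (from PA (Peano Arithmetic)).

epsilon_0


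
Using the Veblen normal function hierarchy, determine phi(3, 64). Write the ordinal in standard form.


phi(3, 64):
phi(3, beta) = eta_beta (the beta-th eta number, fixed point of zeta).
phi(3, 64) = eta_64

eta_64


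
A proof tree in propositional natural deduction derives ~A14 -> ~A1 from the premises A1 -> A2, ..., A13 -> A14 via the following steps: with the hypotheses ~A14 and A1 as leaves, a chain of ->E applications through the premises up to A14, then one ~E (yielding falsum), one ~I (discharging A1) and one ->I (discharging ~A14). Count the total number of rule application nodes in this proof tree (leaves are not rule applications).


From hypothesis A1, 13 ->E steps along the 13 premises yield A14.
~E with hypothesis ~A14 gives falsum (1 node); ~I discharging A1 gives ~A1 (1 node); ->I discharging ~A14 gives the goal (1 node).
Total = 13 + 3 = 16 inference nodes.

16


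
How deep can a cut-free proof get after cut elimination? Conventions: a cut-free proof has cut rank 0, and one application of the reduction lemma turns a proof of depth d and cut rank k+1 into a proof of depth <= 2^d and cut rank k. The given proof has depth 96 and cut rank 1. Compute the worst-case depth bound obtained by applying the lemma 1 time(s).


Each rank reduction sends depth d to at most 2^d; cut rank r needs r reductions.
2_0(96) = 96
2_1(96) = 2^96 = 79228162514264337593543950336
Cut-free depth bound = 79228162514264337593543950336

79228162514264337593543950336


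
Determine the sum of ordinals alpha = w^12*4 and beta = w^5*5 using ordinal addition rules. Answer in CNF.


Ordinal addition w^12*4 + w^5*5:
Leading exponent of alpha (12) > leading exponent of beta (5).
Since alpha's term has higher exponent than beta's leading term,
the sum is simply alpha followed by beta.
Result = w^12*4 + w^5*5

w^12*4 + w^5*5


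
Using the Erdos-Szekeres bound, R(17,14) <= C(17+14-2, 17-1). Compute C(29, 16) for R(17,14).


R(17,14) <= C(17+14-2, 17-1) = C(29, 16)
C(29, 16) = 29! / (16! * 13!)
= 67863915

67863915


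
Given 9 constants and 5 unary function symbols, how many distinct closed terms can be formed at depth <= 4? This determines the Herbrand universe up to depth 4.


Herbrand terms by depth:
Depth 0: 9 constants
Depth 1: 45 new terms (running total: 54)
Depth 2: 225 new terms (running total: 279)
Depth 3: 1125 new terms (running total: 1404)
Depth 4: 5625 new terms (running total: 7029)
Total distinct ground terms = 7029

7029


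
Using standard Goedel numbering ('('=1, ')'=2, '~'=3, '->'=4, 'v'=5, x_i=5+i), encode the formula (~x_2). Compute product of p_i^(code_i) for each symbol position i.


Formula: (~x_2)
Symbol codes: [1, 3, 7, 2]
Primes: [2, 3, 5, 7]
p_1^1 = 2^1 = 2
p_2^3 = 3^3 = 27
p_3^7 = 5^7 = 78125
p_4^2 = 7^2 = 49
Product = 206718750

206718750


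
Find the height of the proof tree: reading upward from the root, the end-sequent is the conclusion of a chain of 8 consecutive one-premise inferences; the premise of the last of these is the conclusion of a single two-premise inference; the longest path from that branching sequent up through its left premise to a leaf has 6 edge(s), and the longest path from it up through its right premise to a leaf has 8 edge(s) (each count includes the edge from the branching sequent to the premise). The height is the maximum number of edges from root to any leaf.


Longest path through the left premise: 6 edges (measured from the branching sequent)
Longest path through the right premise: 8 edges
Height of the subtree rooted at the branching sequent: max(6, 8) = 8
The branching sequent sits 8 edges above the root (the chain of one-premise inferences), so height = 8 + 8 = 16

16


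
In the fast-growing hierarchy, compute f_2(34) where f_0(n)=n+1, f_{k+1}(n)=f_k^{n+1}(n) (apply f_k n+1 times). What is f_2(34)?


f_2(34) = f_1^35(34)
f_1(m) = 2m + 1.
Iterating: f_1^k(n) = 2^k*(n+1) - 1.
f_2(34) = 2^35*(34+1) - 1 = 34359738368*35 - 1 = 1202590842879

1202590842879


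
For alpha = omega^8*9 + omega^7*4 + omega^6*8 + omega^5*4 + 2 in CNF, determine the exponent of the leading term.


CNF: omega^8*9 + omega^7*4 + omega^6*8 + omega^5*4 + 2
The leading term is omega^8*9, which has exponent 8.

8


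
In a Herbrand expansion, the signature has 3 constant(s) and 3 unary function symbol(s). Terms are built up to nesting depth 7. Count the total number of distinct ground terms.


Herbrand terms by depth:
Depth 0: 3 constants
Depth 1: 9 new terms (running total: 12)
Depth 2: 27 new terms (running total: 39)
Depth 3: 81 new terms (running total: 120)
Depth 4: 243 new terms (running total: 363)
Depth 5: 729 new terms (running total: 1092)
Depth 6: 2187 new terms (running total: 3279)
Depth 7: 6561 new terms (running total: 9840)
Total distinct ground terms = 9840

9840


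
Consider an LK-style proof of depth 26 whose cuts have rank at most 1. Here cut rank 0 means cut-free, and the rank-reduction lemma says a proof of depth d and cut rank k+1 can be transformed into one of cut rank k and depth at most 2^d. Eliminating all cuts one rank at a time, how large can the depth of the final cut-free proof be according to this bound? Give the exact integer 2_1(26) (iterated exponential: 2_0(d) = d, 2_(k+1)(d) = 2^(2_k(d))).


Each rank reduction sends depth d to at most 2^d; cut rank r needs r reductions.
2_0(26) = 26
2_1(26) = 2^26 = 67108864
Cut-free depth bound = 67108864

67108864
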